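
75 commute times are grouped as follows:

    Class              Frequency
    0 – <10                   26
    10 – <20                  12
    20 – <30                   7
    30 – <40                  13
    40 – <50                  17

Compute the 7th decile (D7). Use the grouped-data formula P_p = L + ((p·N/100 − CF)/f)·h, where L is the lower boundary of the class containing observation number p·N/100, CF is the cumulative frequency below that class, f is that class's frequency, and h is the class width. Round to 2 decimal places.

35.77

N = 75; target position k = 70/100 · 75 = 52.5.
Cumulative frequencies: 26, 38, 45, 58, 75.
Observation 52.5 falls in the class 30 – <40.
L = 30, CF = 45, f = 13, h = 10.
P70 = 30 + ((52.5 − 45)/13)·10 = 30 + 5.76923 = 35.7692.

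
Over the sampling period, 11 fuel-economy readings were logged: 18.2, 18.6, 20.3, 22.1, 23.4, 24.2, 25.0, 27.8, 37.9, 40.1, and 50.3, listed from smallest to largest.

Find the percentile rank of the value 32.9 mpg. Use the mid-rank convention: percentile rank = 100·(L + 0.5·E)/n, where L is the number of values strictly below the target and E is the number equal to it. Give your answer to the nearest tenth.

Count below 32.9: L = 8; count equal: E = 0; n = 11.
Percentile rank = 100·(8 + 0.5·0)/11 = 100·8/11 = 72.73.

72.7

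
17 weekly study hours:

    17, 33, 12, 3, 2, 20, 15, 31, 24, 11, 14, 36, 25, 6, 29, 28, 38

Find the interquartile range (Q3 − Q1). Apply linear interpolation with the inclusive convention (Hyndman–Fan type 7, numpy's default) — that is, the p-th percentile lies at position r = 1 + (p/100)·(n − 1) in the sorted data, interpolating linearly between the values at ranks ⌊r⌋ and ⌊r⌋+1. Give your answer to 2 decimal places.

Sorted: 2, 3, 6, 11, 12, 14, 15, 17, 20, 24, 25, 28, 29, 31, 33, 36, 38.
n = 17.
P25: r = 5 (integer) → 12.
P75: r = 13 (integer) → 29.
Difference: 29 − 12 = 17.

17.00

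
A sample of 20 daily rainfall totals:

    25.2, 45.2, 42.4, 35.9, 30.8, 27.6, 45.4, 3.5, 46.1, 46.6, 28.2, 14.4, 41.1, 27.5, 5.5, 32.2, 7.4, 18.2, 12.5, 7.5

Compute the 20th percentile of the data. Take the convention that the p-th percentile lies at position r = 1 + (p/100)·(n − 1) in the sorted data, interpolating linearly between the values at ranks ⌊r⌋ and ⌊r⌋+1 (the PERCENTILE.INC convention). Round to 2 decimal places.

Sorted: 3.5, 5.5, 7.4, 7.5, 12.5, 14.4, 18.2, 25.2, 27.5, 27.6, 28.2, 30.8, 32.2, 35.9, 41.1, 42.4, 45.2, 45.4, 46.1, 46.6.
n = 20.
r = 1 + (20/100)·(20 − 1) = 1 + 3.8 = 4.8.
Rank 4 is 7.5 and rank 5 is 12.5.
Interpolate: 7.5 + 0.8·(12.5 − 7.5) = 7.5 + 0.8·5 = 11.5.

11.50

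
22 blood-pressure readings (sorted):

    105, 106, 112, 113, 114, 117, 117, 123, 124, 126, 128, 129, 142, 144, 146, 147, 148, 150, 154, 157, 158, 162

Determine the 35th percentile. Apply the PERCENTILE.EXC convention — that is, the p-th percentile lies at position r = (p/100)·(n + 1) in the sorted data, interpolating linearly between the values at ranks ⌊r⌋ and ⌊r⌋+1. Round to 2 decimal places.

123.05

n = 22.
r = (35/100)·(22 + 1) = 8.05.
Rank 8 is 123 and rank 9 is 124.
Interpolate: 123 + 0.05·(124 − 123) = 123 + 0.05·1 = 123.05.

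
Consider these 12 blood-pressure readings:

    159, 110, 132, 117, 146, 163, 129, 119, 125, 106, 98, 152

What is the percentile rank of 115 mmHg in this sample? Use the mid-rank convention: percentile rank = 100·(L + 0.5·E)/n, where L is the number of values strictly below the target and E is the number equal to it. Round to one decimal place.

Sorted: 98, 106, 110, 117, 119, 125, 129, 132, 146, 152, 159, 163.
Count below 115: L = 3; count equal: E = 0; n = 12.
Percentile rank = 100·(3 + 0.5·0)/12 = 100·3/12 = 25.

25.0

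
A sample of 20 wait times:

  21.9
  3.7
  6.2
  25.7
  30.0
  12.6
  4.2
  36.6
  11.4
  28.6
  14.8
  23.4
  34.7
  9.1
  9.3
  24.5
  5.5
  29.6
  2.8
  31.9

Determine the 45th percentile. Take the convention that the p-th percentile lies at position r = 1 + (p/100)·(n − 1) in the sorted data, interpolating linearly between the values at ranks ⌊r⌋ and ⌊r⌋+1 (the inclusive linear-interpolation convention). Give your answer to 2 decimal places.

13.81

Sorted: 2.8, 3.7, 4.2, 5.5, 6.2, 9.1, 9.3, 11.4, 12.6, 14.8, 21.9, 23.4, 24.5, 25.7, 28.6, 29.6, 30.0, 31.9, 34.7, 36.6.
n = 20.
r = 1 + (45/100)·(20 − 1) = 1 + 8.55 = 9.55.
Rank 9 is 12.6 and rank 10 is 14.8.
Interpolate: 12.6 + 0.55·(14.8 − 12.6) = 12.6 + 0.55·2.2 = 13.81.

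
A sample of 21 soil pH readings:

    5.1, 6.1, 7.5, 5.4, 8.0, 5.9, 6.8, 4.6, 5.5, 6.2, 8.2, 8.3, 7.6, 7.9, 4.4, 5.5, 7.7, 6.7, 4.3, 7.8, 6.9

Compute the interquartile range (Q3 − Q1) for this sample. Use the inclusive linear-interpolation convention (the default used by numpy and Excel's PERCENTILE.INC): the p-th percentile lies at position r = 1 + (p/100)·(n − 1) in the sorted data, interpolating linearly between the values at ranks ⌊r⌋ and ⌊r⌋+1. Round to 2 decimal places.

Sorted: 4.3, 4.4, 4.6, 5.1, 5.4, 5.5, 5.5, 5.9, 6.1, 6.2, 6.7, 6.8, 6.9, 7.5, 7.6, 7.7, 7.8, 7.9, 8.0, 8.2, 8.3.
n = 21.
P25: r = 6 (integer) → 5.5.
P75: r = 16 (integer) → 7.7.
Difference: 7.7 − 5.5 = 2.2.

2.20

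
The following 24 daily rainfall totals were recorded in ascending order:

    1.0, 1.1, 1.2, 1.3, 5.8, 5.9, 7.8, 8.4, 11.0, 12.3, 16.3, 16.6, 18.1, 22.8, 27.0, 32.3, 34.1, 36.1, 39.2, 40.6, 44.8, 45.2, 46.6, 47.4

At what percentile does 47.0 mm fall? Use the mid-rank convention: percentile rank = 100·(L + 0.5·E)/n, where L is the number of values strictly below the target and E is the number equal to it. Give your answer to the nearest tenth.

95.8

Count below 47.0: L = 23; count equal: E = 0; n = 24.
Percentile rank = 100·(23 + 0.5·0)/24 = 100·23/24 = 95.83.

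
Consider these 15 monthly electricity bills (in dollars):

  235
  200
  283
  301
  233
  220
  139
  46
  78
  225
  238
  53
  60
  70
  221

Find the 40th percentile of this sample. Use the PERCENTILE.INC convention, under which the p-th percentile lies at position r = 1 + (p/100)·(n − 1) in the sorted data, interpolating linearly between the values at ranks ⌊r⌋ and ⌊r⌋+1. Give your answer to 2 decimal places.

175.60

Sorted: 46, 53, 60, 70, 78, 139, 200, 220, 221, 225, 233, 235, 238, 283, 301.
n = 15.
r = 1 + (40/100)·(15 − 1) = 1 + 5.6 = 6.6.
Rank 6 is 139 and rank 7 is 200.
Interpolate: 139 + 0.6·(200 − 139) = 139 + 0.6·61 = 175.6.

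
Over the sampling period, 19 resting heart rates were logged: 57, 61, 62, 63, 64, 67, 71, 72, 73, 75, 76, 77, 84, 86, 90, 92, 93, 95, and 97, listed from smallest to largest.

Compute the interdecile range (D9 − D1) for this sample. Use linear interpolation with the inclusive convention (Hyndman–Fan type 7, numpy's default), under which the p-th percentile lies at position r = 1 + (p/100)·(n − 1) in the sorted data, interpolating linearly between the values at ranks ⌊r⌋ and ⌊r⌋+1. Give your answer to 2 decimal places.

n = 19.
P10: r = 2.8; ranks 2–3 are 61, 62; interpolating gives 61.8.
P90: r = 17.2; ranks 17–18 are 93, 95; interpolating gives 93.4.
Difference: 93.4 − 61.8 = 31.6.

31.60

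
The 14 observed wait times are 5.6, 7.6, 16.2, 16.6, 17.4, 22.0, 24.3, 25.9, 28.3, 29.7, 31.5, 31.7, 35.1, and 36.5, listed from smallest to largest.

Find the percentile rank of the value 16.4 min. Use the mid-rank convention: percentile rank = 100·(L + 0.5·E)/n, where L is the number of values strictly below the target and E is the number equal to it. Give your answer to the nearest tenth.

21.4

Count below 16.4: L = 3; count equal: E = 0; n = 14.
Percentile rank = 100·(3 + 0.5·0)/14 = 100·3/14 = 21.43.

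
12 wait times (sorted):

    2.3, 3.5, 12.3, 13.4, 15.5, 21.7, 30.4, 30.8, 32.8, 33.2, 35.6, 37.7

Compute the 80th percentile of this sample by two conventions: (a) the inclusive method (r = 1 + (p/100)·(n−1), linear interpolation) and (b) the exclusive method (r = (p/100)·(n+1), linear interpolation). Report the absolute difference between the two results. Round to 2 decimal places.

1.04

n = 12.
(a) r = 9.8; between ranks 9 (32.8) and 10 (33.2): 33.12.
(b) r = 10.4; between ranks 10 (33.2) and 11 (35.6): 34.16.
|33.12 − 34.16| = 1.04.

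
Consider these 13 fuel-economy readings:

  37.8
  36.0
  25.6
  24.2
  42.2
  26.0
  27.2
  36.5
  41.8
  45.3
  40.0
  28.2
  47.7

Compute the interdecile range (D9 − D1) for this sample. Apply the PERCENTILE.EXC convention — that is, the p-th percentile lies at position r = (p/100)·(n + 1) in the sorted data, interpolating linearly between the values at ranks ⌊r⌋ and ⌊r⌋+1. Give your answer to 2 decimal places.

21.98

Sorted: 24.2, 25.6, 26.0, 27.2, 28.2, 36.0, 36.5, 37.8, 40.0, 41.8, 42.2, 45.3, 47.7.
n = 13.
P10: r = 1.4; ranks 1–2 are 24.2, 25.6; interpolating gives 24.76.
P90: r = 12.6; ranks 12–13 are 45.3, 47.7; interpolating gives 46.74.
Difference: 46.74 − 24.76 = 21.98.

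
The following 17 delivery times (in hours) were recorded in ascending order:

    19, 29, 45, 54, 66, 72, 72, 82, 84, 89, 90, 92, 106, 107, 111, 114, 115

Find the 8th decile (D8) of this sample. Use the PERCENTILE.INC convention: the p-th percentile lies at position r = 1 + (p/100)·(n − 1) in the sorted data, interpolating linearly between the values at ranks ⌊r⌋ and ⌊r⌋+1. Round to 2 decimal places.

106.80

n = 17.
r = 1 + (80/100)·(17 − 1) = 1 + 12.8 = 13.8.
Rank 13 is 106 and rank 14 is 107.
Interpolate: 106 + 0.8·(107 − 106) = 106 + 0.8·1 = 106.8.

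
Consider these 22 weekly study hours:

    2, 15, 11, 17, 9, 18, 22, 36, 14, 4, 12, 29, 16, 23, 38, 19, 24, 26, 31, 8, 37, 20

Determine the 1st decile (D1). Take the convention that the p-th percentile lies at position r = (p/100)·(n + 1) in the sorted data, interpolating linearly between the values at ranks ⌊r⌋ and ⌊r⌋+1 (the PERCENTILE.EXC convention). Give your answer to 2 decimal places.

Sorted: 2, 4, 8, 9, 11, 12, 14, 15, 16, 17, 18, 19, 20, 22, 23, 24, 26, 29, 31, 36, 37, 38.
n = 22.
r = (10/100)·(22 + 1) = 2.3.
Rank 2 is 4 and rank 3 is 8.
Interpolate: 4 + 0.3·(8 − 4) = 4 + 0.3·4 = 5.2.

5.20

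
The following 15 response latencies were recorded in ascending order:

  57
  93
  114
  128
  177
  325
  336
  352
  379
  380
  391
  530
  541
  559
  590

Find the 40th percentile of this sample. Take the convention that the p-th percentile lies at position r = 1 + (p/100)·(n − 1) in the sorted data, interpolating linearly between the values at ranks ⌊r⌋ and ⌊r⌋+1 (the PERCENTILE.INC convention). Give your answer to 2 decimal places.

n = 15.
r = 1 + (40/100)·(15 − 1) = 1 + 5.6 = 6.6.
Rank 6 is 325 and rank 7 is 336.
Interpolate: 325 + 0.6·(336 − 325) = 325 + 0.6·11 = 331.6.

331.60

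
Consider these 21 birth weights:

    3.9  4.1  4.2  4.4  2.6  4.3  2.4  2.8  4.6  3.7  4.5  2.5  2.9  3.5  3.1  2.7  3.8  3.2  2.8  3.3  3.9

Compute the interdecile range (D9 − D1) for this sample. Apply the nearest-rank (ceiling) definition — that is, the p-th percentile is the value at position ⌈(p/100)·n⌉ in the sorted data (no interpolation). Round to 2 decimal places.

Sorted: 2.4, 2.5, 2.6, 2.7, 2.8, 2.8, 2.9, 3.1, 3.2, 3.3, 3.5, 3.7, 3.8, 3.9, 3.9, 4.1, 4.2, 4.3, 4.4, 4.5, 4.6.
n = 21.
P10: rank ⌈10/100·21⌉ = 3 → 2.6.
P90: rank ⌈90/100·21⌉ = 19 → 4.4.
Difference: 4.4 − 2.6 = 1.8.

1.80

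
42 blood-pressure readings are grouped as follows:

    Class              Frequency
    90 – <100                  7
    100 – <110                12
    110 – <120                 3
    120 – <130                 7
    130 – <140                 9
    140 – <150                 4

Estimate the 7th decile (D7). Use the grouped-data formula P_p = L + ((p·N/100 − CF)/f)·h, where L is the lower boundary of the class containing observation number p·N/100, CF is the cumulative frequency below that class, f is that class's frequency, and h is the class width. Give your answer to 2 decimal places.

N = 42; target position k = 70/100 · 42 = 29.4.
Cumulative frequencies: 7, 19, 22, 29, 38, 42.
Observation 29.4 falls in the class 130 – <140.
L = 130, CF = 29, f = 9, h = 10.
P70 = 130 + ((29.4 − 29)/9)·10 = 130 + 0.444444 = 130.444.

130.44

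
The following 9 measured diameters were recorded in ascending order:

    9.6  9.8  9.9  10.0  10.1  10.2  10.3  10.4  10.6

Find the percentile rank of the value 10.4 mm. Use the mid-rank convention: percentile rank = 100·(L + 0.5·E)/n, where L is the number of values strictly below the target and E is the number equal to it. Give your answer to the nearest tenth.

83.3

Count below 10.4: L = 7; count equal: E = 1; n = 9.
Percentile rank = 100·(7 + 0.5·1)/9 = 100·7.5/9 = 83.33.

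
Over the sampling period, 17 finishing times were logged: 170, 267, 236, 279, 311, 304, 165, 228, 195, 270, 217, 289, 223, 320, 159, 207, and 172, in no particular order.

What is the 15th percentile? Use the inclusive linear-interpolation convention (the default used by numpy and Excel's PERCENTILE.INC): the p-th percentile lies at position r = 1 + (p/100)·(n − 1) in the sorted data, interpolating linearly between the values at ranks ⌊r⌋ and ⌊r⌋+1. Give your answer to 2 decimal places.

170.80

Sorted: 159, 165, 170, 172, 195, 207, 217, 223, 228, 236, 267, 270, 279, 289, 304, 311, 320.
n = 17.
r = 1 + (15/100)·(17 − 1) = 1 + 2.4 = 3.4.
Rank 3 is 170 and rank 4 is 172.
Interpolate: 170 + 0.4·(172 − 170) = 170 + 0.4·2 = 170.8.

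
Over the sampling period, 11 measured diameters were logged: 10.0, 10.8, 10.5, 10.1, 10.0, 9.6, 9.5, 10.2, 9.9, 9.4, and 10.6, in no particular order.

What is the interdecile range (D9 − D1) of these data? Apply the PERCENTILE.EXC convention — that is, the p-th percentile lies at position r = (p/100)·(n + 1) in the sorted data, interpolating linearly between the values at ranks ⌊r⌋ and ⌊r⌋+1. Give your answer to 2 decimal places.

Sorted: 9.4, 9.5, 9.6, 9.9, 10.0, 10.0, 10.1, 10.2, 10.5, 10.6, 10.8.
n = 11.
P10: r = 1.2; ranks 1–2 are 9.4, 9.5; interpolating gives 9.42.
P90: r = 10.8; ranks 10–11 are 10.6, 10.8; interpolating gives 10.76.
Difference: 10.76 − 9.42 = 1.34.

1.34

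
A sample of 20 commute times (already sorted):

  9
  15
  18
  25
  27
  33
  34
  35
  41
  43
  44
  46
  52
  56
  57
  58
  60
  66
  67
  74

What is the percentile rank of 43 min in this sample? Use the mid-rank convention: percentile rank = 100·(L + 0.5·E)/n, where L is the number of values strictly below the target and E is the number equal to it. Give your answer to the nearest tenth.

Count below 43: L = 9; count equal: E = 1; n = 20.
Percentile rank = 100·(9 + 0.5·1)/20 = 100·9.5/20 = 47.5.

47.5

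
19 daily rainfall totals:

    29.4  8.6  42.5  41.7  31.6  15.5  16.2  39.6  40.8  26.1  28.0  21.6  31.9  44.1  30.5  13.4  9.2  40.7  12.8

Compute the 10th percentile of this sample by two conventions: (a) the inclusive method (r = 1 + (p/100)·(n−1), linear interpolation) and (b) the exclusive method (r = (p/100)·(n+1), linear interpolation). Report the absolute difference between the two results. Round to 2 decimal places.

Sorted: 8.6, 9.2, 12.8, 13.4, 15.5, 16.2, 21.6, 26.1, 28.0, 29.4, 30.5, 31.6, 31.9, 39.6, 40.7, 40.8, 41.7, 42.5, 44.1.
n = 19.
(a) r = 2.8; between ranks 2 (9.2) and 3 (12.8): 12.08.
(b) r = 2 → value at rank 2 = 9.2.
|12.08 − 9.2| = 2.88.

2.88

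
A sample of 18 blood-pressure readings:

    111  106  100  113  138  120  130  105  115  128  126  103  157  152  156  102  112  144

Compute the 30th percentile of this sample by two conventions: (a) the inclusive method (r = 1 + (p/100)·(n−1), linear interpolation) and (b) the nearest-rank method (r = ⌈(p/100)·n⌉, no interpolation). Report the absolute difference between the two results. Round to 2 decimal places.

0.10

Sorted: 100, 102, 103, 105, 106, 111, 112, 113, 115, 120, 126, 128, 130, 138, 144, 152, 156, 157.
n = 18.
(a) r = 6.1; between ranks 6 (111) and 7 (112): 111.1.
(b) the nearest-rank method: rank 6 → 111.
|111.1 − 111| = 0.1.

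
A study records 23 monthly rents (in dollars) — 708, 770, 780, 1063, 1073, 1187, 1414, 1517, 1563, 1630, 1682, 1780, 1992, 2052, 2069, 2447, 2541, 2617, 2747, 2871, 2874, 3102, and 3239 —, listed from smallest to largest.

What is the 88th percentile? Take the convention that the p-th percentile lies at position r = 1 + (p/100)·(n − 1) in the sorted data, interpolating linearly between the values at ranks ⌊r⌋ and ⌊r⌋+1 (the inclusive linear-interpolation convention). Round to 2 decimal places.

2872.08

n = 23.
r = 1 + (88/100)·(23 − 1) = 1 + 19.36 = 20.36.
Rank 20 is 2871 and rank 21 is 2874.
Interpolate: 2871 + 0.36·(2874 − 2871) = 2871 + 0.36·3 = 2872.08.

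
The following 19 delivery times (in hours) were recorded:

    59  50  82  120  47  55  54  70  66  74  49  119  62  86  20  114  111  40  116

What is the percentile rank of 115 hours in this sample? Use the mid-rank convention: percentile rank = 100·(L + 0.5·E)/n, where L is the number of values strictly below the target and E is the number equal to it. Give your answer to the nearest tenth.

84.2

Sorted: 20, 40, 47, 49, 50, 54, 55, 59, 62, 66, 70, 74, 82, 86, 111, 114, 116, 119, 120.
Count below 115: L = 16; count equal: E = 0; n = 19.
Percentile rank = 100·(16 + 0.5·0)/19 = 100·16/19 = 84.21.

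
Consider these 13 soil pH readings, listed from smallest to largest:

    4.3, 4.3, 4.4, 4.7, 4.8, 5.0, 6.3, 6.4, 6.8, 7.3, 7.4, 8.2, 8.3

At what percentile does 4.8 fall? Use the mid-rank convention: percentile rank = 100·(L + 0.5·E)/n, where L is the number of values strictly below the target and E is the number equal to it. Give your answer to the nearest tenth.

Count below 4.8: L = 4; count equal: E = 1; n = 13.
Percentile rank = 100·(4 + 0.5·1)/13 = 100·4.5/13 = 34.62.

34.6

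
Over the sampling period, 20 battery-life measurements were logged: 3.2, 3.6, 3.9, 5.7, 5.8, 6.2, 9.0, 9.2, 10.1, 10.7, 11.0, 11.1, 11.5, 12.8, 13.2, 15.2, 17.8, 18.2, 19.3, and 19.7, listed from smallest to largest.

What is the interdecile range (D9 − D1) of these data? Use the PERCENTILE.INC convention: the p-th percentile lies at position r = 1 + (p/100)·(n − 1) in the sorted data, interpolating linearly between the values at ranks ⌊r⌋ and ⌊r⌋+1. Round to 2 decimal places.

14.44

n = 20.
P10: r = 2.9; ranks 2–3 are 3.6, 3.9; interpolating gives 3.87.
P90: r = 18.1; ranks 18–19 are 18.2, 19.3; interpolating gives 18.31.
Difference: 18.31 − 3.87 = 14.44.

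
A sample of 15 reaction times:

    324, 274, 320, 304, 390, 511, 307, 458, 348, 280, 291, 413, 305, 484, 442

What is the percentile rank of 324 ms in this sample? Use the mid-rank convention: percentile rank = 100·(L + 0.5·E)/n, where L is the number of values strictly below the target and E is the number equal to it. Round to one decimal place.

Sorted: 274, 280, 291, 304, 305, 307, 320, 324, 348, 390, 413, 442, 458, 484, 511.
Count below 324: L = 7; count equal: E = 1; n = 15.
Percentile rank = 100·(7 + 0.5·1)/15 = 100·7.5/15 = 50.

50.0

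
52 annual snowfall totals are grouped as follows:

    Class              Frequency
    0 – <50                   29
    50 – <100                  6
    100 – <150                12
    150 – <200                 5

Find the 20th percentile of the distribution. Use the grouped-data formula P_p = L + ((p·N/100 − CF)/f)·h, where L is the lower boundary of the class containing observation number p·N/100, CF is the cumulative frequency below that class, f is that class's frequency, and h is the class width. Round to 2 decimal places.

N = 52; target position k = 20/100 · 52 = 10.4.
Cumulative frequencies: 29, 35, 47, 52.
Observation 10.4 falls in the class 0 – <50.
L = 0, CF = 0, f = 29, h = 50.
P20 = 0 + ((10.4 − 0)/29)·50 = 0 + 17.931 = 17.931.

17.93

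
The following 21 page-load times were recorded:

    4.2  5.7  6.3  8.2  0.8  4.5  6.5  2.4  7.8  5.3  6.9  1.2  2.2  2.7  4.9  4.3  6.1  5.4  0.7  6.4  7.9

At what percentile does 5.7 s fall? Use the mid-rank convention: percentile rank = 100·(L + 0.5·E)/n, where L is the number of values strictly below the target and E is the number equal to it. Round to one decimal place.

59.5

Sorted: 0.7, 0.8, 1.2, 2.2, 2.4, 2.7, 4.2, 4.3, 4.5, 4.9, 5.3, 5.4, 5.7, 6.1, 6.3, 6.4, 6.5, 6.9, 7.8, 7.9, 8.2.
Count below 5.7: L = 12; count equal: E = 1; n = 21.
Percentile rank = 100·(12 + 0.5·1)/21 = 100·12.5/21 = 59.52.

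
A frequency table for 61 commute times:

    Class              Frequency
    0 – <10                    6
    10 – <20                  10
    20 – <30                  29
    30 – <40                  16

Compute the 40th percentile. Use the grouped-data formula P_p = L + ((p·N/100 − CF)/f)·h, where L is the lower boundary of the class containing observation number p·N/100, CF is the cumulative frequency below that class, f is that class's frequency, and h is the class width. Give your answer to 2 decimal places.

N = 61; target position k = 40/100 · 61 = 24.4.
Cumulative frequencies: 6, 16, 45, 61.
Observation 24.4 falls in the class 20 – <30.
L = 20, CF = 16, f = 29, h = 10.
P40 = 20 + ((24.4 − 16)/29)·10 = 20 + 2.89655 = 22.8966.

22.90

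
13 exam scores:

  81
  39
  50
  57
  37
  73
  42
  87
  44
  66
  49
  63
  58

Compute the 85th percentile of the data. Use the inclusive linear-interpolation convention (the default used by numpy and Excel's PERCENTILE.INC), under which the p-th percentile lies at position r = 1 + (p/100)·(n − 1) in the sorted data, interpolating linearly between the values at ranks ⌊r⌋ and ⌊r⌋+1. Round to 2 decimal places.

74.60

Sorted: 37, 39, 42, 44, 49, 50, 57, 58, 63, 66, 73, 81, 87.
n = 13.
r = 1 + (85/100)·(13 − 1) = 1 + 10.2 = 11.2.
Rank 11 is 73 and rank 12 is 81.
Interpolate: 73 + 0.2·(81 − 73) = 73 + 0.2·8 = 74.6.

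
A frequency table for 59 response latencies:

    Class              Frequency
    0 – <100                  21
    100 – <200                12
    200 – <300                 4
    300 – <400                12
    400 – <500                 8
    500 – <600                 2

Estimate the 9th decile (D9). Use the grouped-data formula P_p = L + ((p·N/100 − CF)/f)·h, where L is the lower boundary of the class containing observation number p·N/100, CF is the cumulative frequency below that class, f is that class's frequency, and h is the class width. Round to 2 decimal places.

451.25

N = 59; target position k = 90/100 · 59 = 53.1.
Cumulative frequencies: 21, 33, 37, 49, 57, 59.
Observation 53.1 falls in the class 400 – <500.
L = 400, CF = 49, f = 8, h = 100.
P90 = 400 + ((53.1 − 49)/8)·100 = 400 + 51.25 = 451.25.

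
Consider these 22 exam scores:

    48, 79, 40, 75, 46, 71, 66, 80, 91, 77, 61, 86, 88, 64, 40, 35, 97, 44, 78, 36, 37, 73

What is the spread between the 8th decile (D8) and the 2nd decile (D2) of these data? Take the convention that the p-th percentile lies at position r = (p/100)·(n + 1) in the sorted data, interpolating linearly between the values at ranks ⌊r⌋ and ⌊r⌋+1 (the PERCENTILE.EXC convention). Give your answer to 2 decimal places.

Sorted: 35, 36, 37, 40, 40, 44, 46, 48, 61, 64, 66, 71, 73, 75, 77, 78, 79, 80, 86, 88, 91, 97.
n = 22.
P20: r = 4.6; ranks 4–5 are 40, 40; interpolating gives 40.
P80: r = 18.4; ranks 18–19 are 80, 86; interpolating gives 82.4.
Difference: 82.4 − 40 = 42.4.

42.40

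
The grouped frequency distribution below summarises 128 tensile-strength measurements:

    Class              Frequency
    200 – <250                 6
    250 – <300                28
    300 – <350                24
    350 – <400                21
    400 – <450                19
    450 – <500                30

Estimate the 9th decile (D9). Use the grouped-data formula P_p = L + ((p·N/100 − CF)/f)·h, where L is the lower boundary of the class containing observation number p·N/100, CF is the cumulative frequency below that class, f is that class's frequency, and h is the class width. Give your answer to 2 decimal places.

N = 128; target position k = 90/100 · 128 = 115.2.
Cumulative frequencies: 6, 34, 58, 79, 98, 128.
Observation 115.2 falls in the class 450 – <500.
L = 450, CF = 98, f = 30, h = 50.
P90 = 450 + ((115.2 − 98)/30)·50 = 450 + 28.6667 = 478.667.

478.67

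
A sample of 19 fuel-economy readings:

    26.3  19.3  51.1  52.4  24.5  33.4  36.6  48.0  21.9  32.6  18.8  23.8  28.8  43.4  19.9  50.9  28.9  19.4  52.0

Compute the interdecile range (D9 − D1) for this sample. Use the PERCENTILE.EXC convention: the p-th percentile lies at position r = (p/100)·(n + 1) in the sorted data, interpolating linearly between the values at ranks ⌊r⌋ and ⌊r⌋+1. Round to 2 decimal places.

Sorted: 18.8, 19.3, 19.4, 19.9, 21.9, 23.8, 24.5, 26.3, 28.8, 28.9, 32.6, 33.4, 36.6, 43.4, 48.0, 50.9, 51.1, 52.0, 52.4.
n = 19.
P10: r = 2 (integer) → 19.3.
P90: r = 18 (integer) → 52.
Difference: 52 − 19.3 = 32.7.

32.70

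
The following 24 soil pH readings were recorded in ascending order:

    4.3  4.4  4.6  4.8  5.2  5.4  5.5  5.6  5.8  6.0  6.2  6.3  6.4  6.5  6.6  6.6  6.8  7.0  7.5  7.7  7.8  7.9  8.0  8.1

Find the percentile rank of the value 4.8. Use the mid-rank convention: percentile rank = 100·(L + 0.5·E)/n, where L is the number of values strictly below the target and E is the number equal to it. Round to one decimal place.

Count below 4.8: L = 3; count equal: E = 1; n = 24.
Percentile rank = 100·(3 + 0.5·1)/24 = 100·3.5/24 = 14.58.

14.6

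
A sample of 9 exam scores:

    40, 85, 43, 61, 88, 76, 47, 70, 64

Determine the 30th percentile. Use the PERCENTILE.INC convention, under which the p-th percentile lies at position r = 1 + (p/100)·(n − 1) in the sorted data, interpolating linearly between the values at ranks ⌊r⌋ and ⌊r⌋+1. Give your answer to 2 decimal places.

Sorted: 40, 43, 47, 61, 64, 70, 76, 85, 88.
n = 9.
r = 1 + (30/100)·(9 − 1) = 1 + 2.4 = 3.4.
Rank 3 is 47 and rank 4 is 61.
Interpolate: 47 + 0.4·(61 − 47) = 47 + 0.4·14 = 52.6.

52.60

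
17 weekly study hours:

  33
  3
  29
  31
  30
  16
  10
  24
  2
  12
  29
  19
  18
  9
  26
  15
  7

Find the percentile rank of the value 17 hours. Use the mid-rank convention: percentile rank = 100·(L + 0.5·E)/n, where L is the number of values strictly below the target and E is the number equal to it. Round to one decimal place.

47.1

Sorted: 2, 3, 7, 9, 10, 12, 15, 16, 18, 19, 24, 26, 29, 29, 30, 31, 33.
Count below 17: L = 8; count equal: E = 0; n = 17.
Percentile rank = 100·(8 + 0.5·0)/17 = 100·8/17 = 47.06.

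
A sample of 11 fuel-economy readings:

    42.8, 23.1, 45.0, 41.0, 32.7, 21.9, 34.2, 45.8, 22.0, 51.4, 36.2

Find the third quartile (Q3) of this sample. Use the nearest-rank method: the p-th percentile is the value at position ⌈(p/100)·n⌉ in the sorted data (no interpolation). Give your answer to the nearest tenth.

45.0

Sorted: 21.9, 22.0, 23.1, 32.7, 34.2, 36.2, 41.0, 42.8, 45.0, 45.8, 51.4.
n = 11.
Position = ⌈75/100 · 11⌉ = ⌈8.25⌉ = 9.
The value at rank 9 is 45.0.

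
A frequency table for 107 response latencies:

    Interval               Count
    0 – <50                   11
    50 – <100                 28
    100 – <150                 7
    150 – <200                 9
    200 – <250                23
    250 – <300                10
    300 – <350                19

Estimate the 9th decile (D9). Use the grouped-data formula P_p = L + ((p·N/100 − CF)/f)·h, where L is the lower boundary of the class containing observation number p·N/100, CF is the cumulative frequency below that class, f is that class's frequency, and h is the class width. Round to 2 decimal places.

321.84

N = 107; target position k = 90/100 · 107 = 96.3.
Cumulative frequencies: 11, 39, 46, 55, 78, 88, 107.
Observation 96.3 falls in the class 300 – <350.
L = 300, CF = 88, f = 19, h = 50.
P90 = 300 + ((96.3 − 88)/19)·50 = 300 + 21.8421 = 321.842.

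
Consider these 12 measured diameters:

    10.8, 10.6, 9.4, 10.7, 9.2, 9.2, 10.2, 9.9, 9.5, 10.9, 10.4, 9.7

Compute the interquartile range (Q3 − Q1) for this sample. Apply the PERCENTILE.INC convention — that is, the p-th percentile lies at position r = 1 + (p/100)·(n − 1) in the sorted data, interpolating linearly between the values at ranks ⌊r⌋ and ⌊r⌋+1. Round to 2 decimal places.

Sorted: 9.2, 9.2, 9.4, 9.5, 9.7, 9.9, 10.2, 10.4, 10.6, 10.7, 10.8, 10.9.
n = 12.
P25: r = 3.75; ranks 3–4 are 9.4, 9.5; interpolating gives 9.475.
P75: r = 9.25; ranks 9–10 are 10.6, 10.7; interpolating gives 10.625.
Difference: 10.625 − 9.475 = 1.15.

1.15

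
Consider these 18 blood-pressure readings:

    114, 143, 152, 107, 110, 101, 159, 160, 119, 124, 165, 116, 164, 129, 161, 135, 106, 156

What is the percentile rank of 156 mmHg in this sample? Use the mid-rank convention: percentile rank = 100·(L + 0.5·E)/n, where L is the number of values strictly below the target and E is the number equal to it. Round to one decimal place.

69.4

Sorted: 101, 106, 107, 110, 114, 116, 119, 124, 129, 135, 143, 152, 156, 159, 160, 161, 164, 165.
Count below 156: L = 12; count equal: E = 1; n = 18.
Percentile rank = 100·(12 + 0.5·1)/18 = 100·12.5/18 = 69.44.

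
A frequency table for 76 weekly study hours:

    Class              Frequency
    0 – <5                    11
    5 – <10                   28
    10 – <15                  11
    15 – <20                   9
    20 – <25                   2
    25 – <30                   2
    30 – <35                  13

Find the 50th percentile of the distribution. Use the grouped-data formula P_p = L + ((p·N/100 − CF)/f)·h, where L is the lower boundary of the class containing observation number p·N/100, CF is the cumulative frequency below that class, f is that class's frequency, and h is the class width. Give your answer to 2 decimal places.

N = 76; target position k = 50/100 · 76 = 38.
Cumulative frequencies: 11, 39, 50, 59, 61, 63, 76.
Observation 38 falls in the class 5 – <10.
L = 5, CF = 11, f = 28, h = 5.
P50 = 5 + ((38 − 11)/28)·5 = 5 + 4.82143 = 9.82143.

9.82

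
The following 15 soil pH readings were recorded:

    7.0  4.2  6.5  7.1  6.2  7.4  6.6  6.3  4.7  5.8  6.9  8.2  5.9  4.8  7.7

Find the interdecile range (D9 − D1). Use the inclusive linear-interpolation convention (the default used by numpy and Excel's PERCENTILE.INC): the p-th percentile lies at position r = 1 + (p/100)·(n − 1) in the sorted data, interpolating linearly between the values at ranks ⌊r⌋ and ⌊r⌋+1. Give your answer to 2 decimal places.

Sorted: 4.2, 4.7, 4.8, 5.8, 5.9, 6.2, 6.3, 6.5, 6.6, 6.9, 7.0, 7.1, 7.4, 7.7, 8.2.
n = 15.
P10: r = 2.4; ranks 2–3 are 4.7, 4.8; interpolating gives 4.74.
P90: r = 13.6; ranks 13–14 are 7.4, 7.7; interpolating gives 7.58.
Difference: 7.58 − 4.74 = 2.84.

2.84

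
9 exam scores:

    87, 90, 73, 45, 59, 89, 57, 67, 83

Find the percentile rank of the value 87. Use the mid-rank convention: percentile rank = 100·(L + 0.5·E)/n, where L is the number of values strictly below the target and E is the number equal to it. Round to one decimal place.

72.2

Sorted: 45, 57, 59, 67, 73, 83, 87, 89, 90.
Count below 87: L = 6; count equal: E = 1; n = 9.
Percentile rank = 100·(6 + 0.5·1)/9 = 100·6.5/9 = 72.22.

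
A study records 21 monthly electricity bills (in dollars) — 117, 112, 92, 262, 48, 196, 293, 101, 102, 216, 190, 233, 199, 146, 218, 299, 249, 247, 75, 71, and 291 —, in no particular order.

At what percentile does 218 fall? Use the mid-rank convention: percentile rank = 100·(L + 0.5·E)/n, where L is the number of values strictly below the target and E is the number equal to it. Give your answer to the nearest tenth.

64.3

Sorted: 48, 71, 75, 92, 101, 102, 112, 117, 146, 190, 196, 199, 216, 218, 233, 247, 249, 262, 291, 293, 299.
Count below 218: L = 13; count equal: E = 1; n = 21.
Percentile rank = 100·(13 + 0.5·1)/21 = 100·13.5/21 = 64.29.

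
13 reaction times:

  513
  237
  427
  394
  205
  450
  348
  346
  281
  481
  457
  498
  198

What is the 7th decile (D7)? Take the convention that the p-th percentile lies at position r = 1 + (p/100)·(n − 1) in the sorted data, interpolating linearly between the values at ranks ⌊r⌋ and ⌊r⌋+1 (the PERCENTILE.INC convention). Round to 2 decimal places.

Sorted: 198, 205, 237, 281, 346, 348, 394, 427, 450, 457, 481, 498, 513.
n = 13.
r = 1 + (70/100)·(13 − 1) = 1 + 8.4 = 9.4.
Rank 9 is 450 and rank 10 is 457.
Interpolate: 450 + 0.4·(457 − 450) = 450 + 0.4·7 = 452.8.

452.80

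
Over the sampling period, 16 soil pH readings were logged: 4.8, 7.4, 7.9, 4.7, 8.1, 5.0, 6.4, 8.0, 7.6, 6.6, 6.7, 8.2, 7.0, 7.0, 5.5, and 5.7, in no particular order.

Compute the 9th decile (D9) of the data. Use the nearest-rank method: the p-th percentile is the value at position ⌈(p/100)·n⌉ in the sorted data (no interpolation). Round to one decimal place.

8.1

Sorted: 4.7, 4.8, 5.0, 5.5, 5.7, 6.4, 6.6, 6.7, 7.0, 7.0, 7.4, 7.6, 7.9, 8.0, 8.1, 8.2.
n = 16.
Position = ⌈90/100 · 16⌉ = ⌈14.4⌉ = 15.
The value at rank 15 is 8.1.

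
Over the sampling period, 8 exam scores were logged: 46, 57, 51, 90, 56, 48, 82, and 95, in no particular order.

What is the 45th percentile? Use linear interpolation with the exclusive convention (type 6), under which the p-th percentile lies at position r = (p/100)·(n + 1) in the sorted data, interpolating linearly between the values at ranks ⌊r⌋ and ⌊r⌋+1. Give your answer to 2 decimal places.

Sorted: 46, 48, 51, 56, 57, 82, 90, 95.
n = 8.
r = (45/100)·(8 + 1) = 4.05.
Rank 4 is 56 and rank 5 is 57.
Interpolate: 56 + 0.05·(57 − 56) = 56 + 0.05·1 = 56.05.

56.05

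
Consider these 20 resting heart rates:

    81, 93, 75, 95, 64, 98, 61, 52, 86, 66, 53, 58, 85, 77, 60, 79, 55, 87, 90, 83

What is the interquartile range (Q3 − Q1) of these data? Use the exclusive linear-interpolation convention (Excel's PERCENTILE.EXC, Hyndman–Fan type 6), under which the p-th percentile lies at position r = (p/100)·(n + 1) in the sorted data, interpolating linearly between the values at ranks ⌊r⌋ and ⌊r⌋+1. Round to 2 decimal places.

26.50

Sorted: 52, 53, 55, 58, 60, 61, 64, 66, 75, 77, 79, 81, 83, 85, 86, 87, 90, 93, 95, 98.
n = 20.
P25: r = 5.25; ranks 5–6 are 60, 61; interpolating gives 60.25.
P75: r = 15.75; ranks 15–16 are 86, 87; interpolating gives 86.75.
Difference: 86.75 − 60.25 = 26.5.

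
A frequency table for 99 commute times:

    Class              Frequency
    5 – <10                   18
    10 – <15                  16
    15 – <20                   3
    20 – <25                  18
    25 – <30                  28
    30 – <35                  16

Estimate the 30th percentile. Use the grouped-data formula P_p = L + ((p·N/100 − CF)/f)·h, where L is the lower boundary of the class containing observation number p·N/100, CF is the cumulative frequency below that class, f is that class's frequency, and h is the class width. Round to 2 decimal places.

13.66

N = 99; target position k = 30/100 · 99 = 29.7.
Cumulative frequencies: 18, 34, 37, 55, 83, 99.
Observation 29.7 falls in the class 10 – <15.
L = 10, CF = 18, f = 16, h = 5.
P30 = 10 + ((29.7 − 18)/16)·5 = 10 + 3.65625 = 13.6562.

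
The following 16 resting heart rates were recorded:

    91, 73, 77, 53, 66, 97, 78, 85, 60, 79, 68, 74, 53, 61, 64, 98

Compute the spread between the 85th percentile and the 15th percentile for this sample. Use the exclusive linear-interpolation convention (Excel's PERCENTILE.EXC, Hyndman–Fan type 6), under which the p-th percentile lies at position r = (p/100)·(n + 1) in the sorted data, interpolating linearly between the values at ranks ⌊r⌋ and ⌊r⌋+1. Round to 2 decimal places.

36.85

Sorted: 53, 53, 60, 61, 64, 66, 68, 73, 74, 77, 78, 79, 85, 91, 97, 98.
n = 16.
P15: r = 2.55; ranks 2–3 are 53, 60; interpolating gives 56.85.
P85: r = 14.45; ranks 14–15 are 91, 97; interpolating gives 93.7.
Difference: 93.7 − 56.85 = 36.85.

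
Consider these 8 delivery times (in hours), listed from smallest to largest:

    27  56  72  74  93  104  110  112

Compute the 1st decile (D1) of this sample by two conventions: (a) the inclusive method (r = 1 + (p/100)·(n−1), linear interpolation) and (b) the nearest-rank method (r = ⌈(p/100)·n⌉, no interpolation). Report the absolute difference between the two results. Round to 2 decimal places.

20.30

n = 8.
(a) r = 1.7; between ranks 1 (27) and 2 (56): 47.3.
(b) the nearest-rank method: rank 1 → 27.
|47.3 − 27| = 20.3.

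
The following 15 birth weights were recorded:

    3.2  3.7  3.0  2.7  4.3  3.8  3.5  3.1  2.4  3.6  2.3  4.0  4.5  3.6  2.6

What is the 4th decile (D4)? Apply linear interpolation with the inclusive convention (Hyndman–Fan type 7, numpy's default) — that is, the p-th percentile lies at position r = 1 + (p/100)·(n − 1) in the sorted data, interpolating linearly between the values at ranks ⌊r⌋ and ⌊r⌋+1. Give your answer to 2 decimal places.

Sorted: 2.3, 2.4, 2.6, 2.7, 3.0, 3.1, 3.2, 3.5, 3.6, 3.6, 3.7, 3.8, 4.0, 4.3, 4.5.
n = 15.
r = 1 + (40/100)·(15 − 1) = 1 + 5.6 = 6.6.
Rank 6 is 3.1 and rank 7 is 3.2.
Interpolate: 3.1 + 0.6·(3.2 − 3.1) = 3.1 + 0.6·0.1 = 3.16.

3.16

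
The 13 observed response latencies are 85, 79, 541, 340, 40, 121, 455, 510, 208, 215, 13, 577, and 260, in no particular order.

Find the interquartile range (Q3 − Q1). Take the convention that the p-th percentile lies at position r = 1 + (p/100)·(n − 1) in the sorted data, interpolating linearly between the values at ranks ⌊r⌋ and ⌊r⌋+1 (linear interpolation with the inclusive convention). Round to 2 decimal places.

Sorted: 13, 40, 79, 85, 121, 208, 215, 260, 340, 455, 510, 541, 577.
n = 13.
P25: r = 4 (integer) → 85.
P75: r = 10 (integer) → 455.
Difference: 455 − 85 = 370.

370.00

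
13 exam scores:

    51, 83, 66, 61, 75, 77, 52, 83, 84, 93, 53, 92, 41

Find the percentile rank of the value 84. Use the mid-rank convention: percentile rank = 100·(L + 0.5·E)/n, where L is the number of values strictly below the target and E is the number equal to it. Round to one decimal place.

80.8

Sorted: 41, 51, 52, 53, 61, 66, 75, 77, 83, 83, 84, 92, 93.
Count below 84: L = 10; count equal: E = 1; n = 13.
Percentile rank = 100·(10 + 0.5·1)/13 = 100·10.5/13 = 80.77.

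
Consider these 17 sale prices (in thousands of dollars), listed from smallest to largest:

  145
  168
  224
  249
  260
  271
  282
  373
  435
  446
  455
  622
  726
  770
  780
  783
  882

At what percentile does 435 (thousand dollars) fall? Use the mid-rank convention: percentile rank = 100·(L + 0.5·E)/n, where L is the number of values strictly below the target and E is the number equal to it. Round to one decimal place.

50.0

Count below 435: L = 8; count equal: E = 1; n = 17.
Percentile rank = 100·(8 + 0.5·1)/17 = 100·8.5/17 = 50.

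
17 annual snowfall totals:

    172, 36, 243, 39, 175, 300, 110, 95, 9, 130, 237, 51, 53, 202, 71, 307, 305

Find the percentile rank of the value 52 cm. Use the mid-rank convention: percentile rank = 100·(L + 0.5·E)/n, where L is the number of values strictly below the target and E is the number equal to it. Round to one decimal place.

Sorted: 9, 36, 39, 51, 53, 71, 95, 110, 130, 172, 175, 202, 237, 243, 300, 305, 307.
Count below 52: L = 4; count equal: E = 0; n = 17.
Percentile rank = 100·(4 + 0.5·0)/17 = 100·4/17 = 23.53.

23.5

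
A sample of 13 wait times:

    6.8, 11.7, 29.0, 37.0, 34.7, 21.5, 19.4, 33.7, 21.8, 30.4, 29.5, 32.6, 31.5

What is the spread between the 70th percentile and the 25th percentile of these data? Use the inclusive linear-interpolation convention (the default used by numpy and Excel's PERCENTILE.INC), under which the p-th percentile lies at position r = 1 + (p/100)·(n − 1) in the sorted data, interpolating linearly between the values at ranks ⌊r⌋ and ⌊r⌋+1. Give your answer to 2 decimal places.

Sorted: 6.8, 11.7, 19.4, 21.5, 21.8, 29.0, 29.5, 30.4, 31.5, 32.6, 33.7, 34.7, 37.0.
n = 13.
P25: r = 4 (integer) → 21.5.
P70: r = 9.4; ranks 9–10 are 31.5, 32.6; interpolating gives 31.94.
Difference: 31.94 − 21.5 = 10.44.

10.44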